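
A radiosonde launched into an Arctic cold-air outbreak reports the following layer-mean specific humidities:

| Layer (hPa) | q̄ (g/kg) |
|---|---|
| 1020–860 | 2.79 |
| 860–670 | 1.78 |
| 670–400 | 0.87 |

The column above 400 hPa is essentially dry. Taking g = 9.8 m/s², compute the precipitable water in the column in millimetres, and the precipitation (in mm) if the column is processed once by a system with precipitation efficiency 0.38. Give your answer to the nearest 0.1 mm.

Precipitable water is the column-integrated vapour mass per unit area: PW = (1/g) Σ q̄ Δp, with q in kg/kg and Δp in Pa (1 kg/m² of water = 1 mm).
Layer 1020–860 hPa: Δp = 160 hPa = 16000 Pa, q̄ = 0.00279 kg/kg → 0.00279 × 16000 / 9.8 = 4.56 mm
Layer 860–670 hPa: Δp = 190 hPa = 19000 Pa, q̄ = 0.00178 kg/kg → 0.00178 × 19000 / 9.8 = 3.45 mm
Layer 670–400 hPa: Δp = 270 hPa = 27000 Pa, q̄ = 0.00087 kg/kg → 0.00087 × 27000 / 9.8 = 2.40 mm
PW = 4.56 + 3.45 + 2.40 = 10.41 ≈ 10.4 mm.
Precipitation = ε × PW = 0.38 × 10.4 = 4.0 mm.

PW ≈ 10.4 mm; precipitation ≈ 4.0 mm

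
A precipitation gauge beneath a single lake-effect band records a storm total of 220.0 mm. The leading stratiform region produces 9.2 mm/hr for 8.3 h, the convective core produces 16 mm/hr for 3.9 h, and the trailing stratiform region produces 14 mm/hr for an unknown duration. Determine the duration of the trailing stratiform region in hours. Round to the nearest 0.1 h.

Known phases: 9.2 × 8.3 + 16 × 3.9 = 76.36 + 62.4 = 138.76 mm.
Remaining depth = 220.0 − 138.76 = 81.24 mm.
Duration = 81.24 / 14 = 5.8 h.

duration ≈ 5.8 h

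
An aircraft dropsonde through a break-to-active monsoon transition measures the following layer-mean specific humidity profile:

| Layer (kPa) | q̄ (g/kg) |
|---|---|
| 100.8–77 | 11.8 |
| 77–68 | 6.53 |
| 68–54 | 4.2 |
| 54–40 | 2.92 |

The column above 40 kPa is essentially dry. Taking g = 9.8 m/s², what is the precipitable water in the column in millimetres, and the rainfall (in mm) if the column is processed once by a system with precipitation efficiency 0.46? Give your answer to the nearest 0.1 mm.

Precipitable water is the column-integrated vapour mass per unit area: PW = (1/g) Σ q̄ Δp, with q in kg/kg and Δp in Pa (1 kg/m² of water = 1 mm).
Layer 100.8–77 kPa: Δp = 238 hPa = 23800 Pa, q̄ = 0.0118 kg/kg → 0.0118 × 23800 / 9.8 = 28.66 mm
Layer 77–68 kPa: Δp = 90 hPa = 9000 Pa, q̄ = 0.00653 kg/kg → 0.00653 × 9000 / 9.8 = 6.00 mm
Layer 68–54 kPa: Δp = 140 hPa = 14000 Pa, q̄ = 0.0042 kg/kg → 0.0042 × 14000 / 9.8 = 6.00 mm
Layer 54–40 kPa: Δp = 140 hPa = 14000 Pa, q̄ = 0.00292 kg/kg → 0.00292 × 14000 / 9.8 = 4.17 mm
PW = 28.66 + 6.00 + 6.00 + 4.17 = 44.83 ≈ 44.8 mm.
Rainfall = ε × PW = 0.46 × 44.8 = 20.6 mm.

PW ≈ 44.8 mm; rainfall ≈ 20.6 mm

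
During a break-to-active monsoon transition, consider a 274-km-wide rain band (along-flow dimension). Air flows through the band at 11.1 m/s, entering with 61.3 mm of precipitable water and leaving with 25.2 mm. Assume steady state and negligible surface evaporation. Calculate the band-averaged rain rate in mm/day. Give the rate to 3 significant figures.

Column moisture flux per unit crosswind length is F = V × PW.
Inflow: F_in = 11.1 × 61.3 = 680.43 mm·m/s
Outflow: F_out = 11.1 × 25.2 = 279.72 mm·m/s
Steady-state rate R = (F_in − F_out)/L = (680.43 − 279.72) / 274000 m = 1.462e-03 mm/s.
R = 1.462e-03 × 3600 × 24 = 126 mm/day.

R ≈ 126 mm/day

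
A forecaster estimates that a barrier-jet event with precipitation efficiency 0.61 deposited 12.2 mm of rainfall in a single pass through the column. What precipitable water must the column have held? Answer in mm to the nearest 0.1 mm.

PW = rainfall / ε = 12.2 / 0.61 = 20.0 mm.

PW ≈ 20.0 mm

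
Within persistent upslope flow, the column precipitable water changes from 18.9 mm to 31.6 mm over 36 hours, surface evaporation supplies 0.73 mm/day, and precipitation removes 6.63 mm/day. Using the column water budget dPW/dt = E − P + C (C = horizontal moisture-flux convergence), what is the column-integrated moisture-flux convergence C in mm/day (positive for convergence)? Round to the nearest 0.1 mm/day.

dPW/dt = (31.6 − 18.9) mm / (36/24 day) = +8.467 mm/day.
C = dPW/dt − E + P = (+8.467) − 0.73 + 6.63 = 14.4 mm/day.

C ≈ 14.4 mm/day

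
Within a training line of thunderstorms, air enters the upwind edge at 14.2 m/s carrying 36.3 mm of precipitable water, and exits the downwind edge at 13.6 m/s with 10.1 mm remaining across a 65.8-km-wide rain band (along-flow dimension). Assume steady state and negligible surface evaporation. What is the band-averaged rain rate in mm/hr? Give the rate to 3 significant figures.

R ≈ 20.7 mm/hr

Column moisture flux per unit crosswind length is F = V × PW.
Inflow: F_in = 14.2 × 36.3 = 515.46 mm·m/s
Outflow: F_out = 13.6 × 10.1 = 137.36 mm·m/s
Steady-state rate R = (F_in − F_out)/L = (515.46 − 137.36) / 65800 m = 5.746e-03 mm/s.
R = 5.746e-03 × 3600 = 20.7 mm/hr.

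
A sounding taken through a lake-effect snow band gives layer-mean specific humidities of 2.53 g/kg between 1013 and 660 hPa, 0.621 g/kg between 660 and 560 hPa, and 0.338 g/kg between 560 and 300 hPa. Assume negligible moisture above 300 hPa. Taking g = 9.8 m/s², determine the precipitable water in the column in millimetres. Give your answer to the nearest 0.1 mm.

PW ≈ 10.6 mm

Precipitable water is the column-integrated vapour mass per unit area: PW = (1/g) Σ q̄ Δp, with q in kg/kg and Δp in Pa (1 kg/m² of water = 1 mm).
Layer 1013–660 hPa: Δp = 353 hPa = 35300 Pa, q̄ = 0.00253 kg/kg → 0.00253 × 35300 / 9.8 = 9.11 mm
Layer 660–560 hPa: Δp = 100 hPa = 10000 Pa, q̄ = 0.000621 kg/kg → 0.000621 × 10000 / 9.8 = 0.63 mm
Layer 560–300 hPa: Δp = 260 hPa = 26000 Pa, q̄ = 0.000338 kg/kg → 0.000338 × 26000 / 9.8 = 0.90 mm
PW = 9.11 + 0.63 + 0.90 = 10.64 ≈ 10.6 mm.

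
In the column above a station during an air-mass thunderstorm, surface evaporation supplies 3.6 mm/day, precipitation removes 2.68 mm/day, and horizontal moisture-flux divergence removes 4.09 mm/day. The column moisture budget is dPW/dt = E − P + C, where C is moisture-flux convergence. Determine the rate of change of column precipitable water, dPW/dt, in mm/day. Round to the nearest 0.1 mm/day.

dPW/dt ≈ -3.2 mm/day

dPW/dt = E − P + C = 3.6 − 2.68 + (-4.09) = -3.2 mm/day.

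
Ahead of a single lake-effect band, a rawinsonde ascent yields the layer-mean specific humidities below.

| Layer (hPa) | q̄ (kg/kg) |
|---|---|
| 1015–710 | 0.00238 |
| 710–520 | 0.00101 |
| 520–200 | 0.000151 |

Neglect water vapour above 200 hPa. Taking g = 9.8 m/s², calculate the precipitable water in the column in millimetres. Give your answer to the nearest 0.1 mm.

Precipitable water is the column-integrated vapour mass per unit area: PW = (1/g) Σ q̄ Δp, with q in kg/kg and Δp in Pa (1 kg/m² of water = 1 mm).
Layer 1015–710 hPa: Δp = 305 hPa = 30500 Pa, q̄ = 0.00238 kg/kg → 0.00238 × 30500 / 9.8 = 7.41 mm
Layer 710–520 hPa: Δp = 190 hPa = 19000 Pa, q̄ = 0.00101 kg/kg → 0.00101 × 19000 / 9.8 = 1.96 mm
Layer 520–200 hPa: Δp = 320 hPa = 32000 Pa, q̄ = 0.000151 kg/kg → 0.000151 × 32000 / 9.8 = 0.49 mm
PW = 7.41 + 1.96 + 0.49 = 9.86 ≈ 9.9 mm.

PW ≈ 9.9 mm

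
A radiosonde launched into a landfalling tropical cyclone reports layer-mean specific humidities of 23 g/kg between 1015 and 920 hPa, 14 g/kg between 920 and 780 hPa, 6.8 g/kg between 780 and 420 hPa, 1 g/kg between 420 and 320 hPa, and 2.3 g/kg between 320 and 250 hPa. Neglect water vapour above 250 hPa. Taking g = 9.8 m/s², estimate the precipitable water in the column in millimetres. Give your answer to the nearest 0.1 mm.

Precipitable water is the column-integrated vapour mass per unit area: PW = (1/g) Σ q̄ Δp, with q in kg/kg and Δp in Pa (1 kg/m² of water = 1 mm).
Layer 1015–920 hPa: Δp = 95 hPa = 9500 Pa, q̄ = 0.023 kg/kg → 0.023 × 9500 / 9.8 = 22.30 mm
Layer 920–780 hPa: Δp = 140 hPa = 14000 Pa, q̄ = 0.014 kg/kg → 0.014 × 14000 / 9.8 = 20.00 mm
Layer 780–420 hPa: Δp = 360 hPa = 36000 Pa, q̄ = 0.0068 kg/kg → 0.0068 × 36000 / 9.8 = 24.98 mm
Layer 420–320 hPa: Δp = 100 hPa = 10000 Pa, q̄ = 0.001 kg/kg → 0.001 × 10000 / 9.8 = 1.02 mm
Layer 320–250 hPa: Δp = 70 hPa = 7000 Pa, q̄ = 0.0023 kg/kg → 0.0023 × 7000 / 9.8 = 1.64 mm
PW = 22.30 + 20.00 + 24.98 + 1.02 + 1.64 = 69.94 ≈ 69.9 mm.

PW ≈ 69.9 mm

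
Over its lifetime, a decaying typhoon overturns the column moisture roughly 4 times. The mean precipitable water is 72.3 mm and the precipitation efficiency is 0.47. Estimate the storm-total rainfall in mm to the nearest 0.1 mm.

Each cycle deposits ε × PW = 0.47 × 72.3 = 33.981 mm.
Over 4 cycles: 4 × 33.981 = 135.9 mm.

rainfall ≈ 135.9 mm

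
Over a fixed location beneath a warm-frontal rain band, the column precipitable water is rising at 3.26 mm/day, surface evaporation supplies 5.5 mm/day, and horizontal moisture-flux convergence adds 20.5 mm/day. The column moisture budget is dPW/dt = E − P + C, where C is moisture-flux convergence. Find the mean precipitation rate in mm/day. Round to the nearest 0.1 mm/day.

P ≈ 22.7 mm/day

dPW/dt = +3.26 mm/day.
P = E + C − dPW/dt = 5.5 + (20.5) − (+3.26) = 22.7 mm/day.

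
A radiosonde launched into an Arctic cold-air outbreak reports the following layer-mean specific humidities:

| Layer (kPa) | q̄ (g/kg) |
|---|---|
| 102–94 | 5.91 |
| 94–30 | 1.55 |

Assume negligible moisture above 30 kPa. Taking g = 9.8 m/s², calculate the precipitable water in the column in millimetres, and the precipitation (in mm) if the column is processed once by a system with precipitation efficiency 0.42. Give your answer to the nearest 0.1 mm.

PW ≈ 14.9 mm; precipitation ≈ 6.3 mm

Precipitable water is the column-integrated vapour mass per unit area: PW = (1/g) Σ q̄ Δp, with q in kg/kg and Δp in Pa (1 kg/m² of water = 1 mm).
Layer 102–94 kPa: Δp = 80 hPa = 8000 Pa, q̄ = 0.00591 kg/kg → 0.00591 × 8000 / 9.8 = 4.82 mm
Layer 94–30 kPa: Δp = 640 hPa = 64000 Pa, q̄ = 0.00155 kg/kg → 0.00155 × 64000 / 9.8 = 10.12 mm
PW = 4.82 + 10.12 = 14.94 ≈ 14.9 mm.
Precipitation = ε × PW = 0.42 × 14.9 = 6.3 mm.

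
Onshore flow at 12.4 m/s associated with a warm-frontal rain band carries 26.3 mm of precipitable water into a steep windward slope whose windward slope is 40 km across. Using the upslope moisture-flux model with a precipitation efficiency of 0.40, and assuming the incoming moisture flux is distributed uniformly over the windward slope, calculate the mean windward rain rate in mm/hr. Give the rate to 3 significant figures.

Incoming column moisture flux per unit ridge length: F = V × PW = 12.4 × 26.3 = 326.12 mm·m/s.
Spread over the 40 km slope with efficiency ε = 0.40: R = ε·F/W = 0.40 × 326.12 / 40000 m = 3.261e-03 mm/s.
R = 3.261e-03 × 3600 = 11.7 mm/hr.

R ≈ 11.7 mm/hr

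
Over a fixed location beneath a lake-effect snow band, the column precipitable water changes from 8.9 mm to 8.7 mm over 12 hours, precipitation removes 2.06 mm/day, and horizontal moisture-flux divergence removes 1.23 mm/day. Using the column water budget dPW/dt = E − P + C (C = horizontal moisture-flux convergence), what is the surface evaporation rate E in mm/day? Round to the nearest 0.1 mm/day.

E ≈ 2.9 mm/day

dPW/dt = (8.7 − 8.9) mm / (12/24 day) = -0.400 mm/day.
E = dPW/dt + P − C = (-0.400) + 2.06 − (-1.23) = 2.9 mm/day.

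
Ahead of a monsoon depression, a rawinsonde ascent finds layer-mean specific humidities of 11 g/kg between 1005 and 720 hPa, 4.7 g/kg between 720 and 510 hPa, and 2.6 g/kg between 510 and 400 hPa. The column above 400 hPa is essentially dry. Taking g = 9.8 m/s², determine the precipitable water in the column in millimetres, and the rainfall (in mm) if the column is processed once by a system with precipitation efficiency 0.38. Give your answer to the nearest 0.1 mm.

PW ≈ 45.0 mm; rainfall ≈ 17.1 mm

Precipitable water is the column-integrated vapour mass per unit area: PW = (1/g) Σ q̄ Δp, with q in kg/kg and Δp in Pa (1 kg/m² of water = 1 mm).
Layer 1005–720 hPa: Δp = 285 hPa = 28500 Pa, q̄ = 0.011 kg/kg → 0.011 × 28500 / 9.8 = 31.99 mm
Layer 720–510 hPa: Δp = 210 hPa = 21000 Pa, q̄ = 0.0047 kg/kg → 0.0047 × 21000 / 9.8 = 10.07 mm
Layer 510–400 hPa: Δp = 110 hPa = 11000 Pa, q̄ = 0.0026 kg/kg → 0.0026 × 11000 / 9.8 = 2.92 mm
PW = 31.99 + 10.07 + 2.92 = 44.98 ≈ 45.0 mm.
Rainfall = ε × PW = 0.38 × 45.0 = 17.1 mm.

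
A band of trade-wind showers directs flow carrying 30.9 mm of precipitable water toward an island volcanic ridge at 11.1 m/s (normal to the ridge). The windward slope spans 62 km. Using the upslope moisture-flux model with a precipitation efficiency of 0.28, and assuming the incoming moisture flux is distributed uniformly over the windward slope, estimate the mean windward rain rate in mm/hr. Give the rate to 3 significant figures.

R ≈ 5.58 mm/hr

Incoming column moisture flux per unit ridge length: F = V × PW = 11.1 × 30.9 = 342.99 mm·m/s.
Spread over the 62 km slope with efficiency ε = 0.28: R = ε·F/W = 0.28 × 342.99 / 62000 m = 1.549e-03 mm/s.
R = 1.549e-03 × 3600 = 5.58 mm/hr.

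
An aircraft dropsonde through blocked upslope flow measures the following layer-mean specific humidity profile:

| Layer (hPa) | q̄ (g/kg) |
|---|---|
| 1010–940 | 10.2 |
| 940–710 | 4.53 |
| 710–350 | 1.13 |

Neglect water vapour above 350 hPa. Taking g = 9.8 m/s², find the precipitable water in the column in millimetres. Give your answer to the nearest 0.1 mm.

PW ≈ 22.1 mm

Precipitable water is the column-integrated vapour mass per unit area: PW = (1/g) Σ q̄ Δp, with q in kg/kg and Δp in Pa (1 kg/m² of water = 1 mm).
Layer 1010–940 hPa: Δp = 70 hPa = 7000 Pa, q̄ = 0.0102 kg/kg → 0.0102 × 7000 / 9.8 = 7.29 mm
Layer 940–710 hPa: Δp = 230 hPa = 23000 Pa, q̄ = 0.00453 kg/kg → 0.00453 × 23000 / 9.8 = 10.63 mm
Layer 710–350 hPa: Δp = 360 hPa = 36000 Pa, q̄ = 0.00113 kg/kg → 0.00113 × 36000 / 9.8 = 4.15 mm
PW = 7.29 + 10.63 + 4.15 = 22.07 ≈ 22.1 mm.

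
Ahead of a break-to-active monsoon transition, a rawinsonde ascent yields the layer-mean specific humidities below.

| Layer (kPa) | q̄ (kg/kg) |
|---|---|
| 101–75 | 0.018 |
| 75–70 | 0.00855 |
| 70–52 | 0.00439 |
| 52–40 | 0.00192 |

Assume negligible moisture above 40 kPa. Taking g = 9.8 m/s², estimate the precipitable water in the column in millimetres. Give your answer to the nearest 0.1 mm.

PW ≈ 62.5 mm

Precipitable water is the column-integrated vapour mass per unit area: PW = (1/g) Σ q̄ Δp, with q in kg/kg and Δp in Pa (1 kg/m² of water = 1 mm).
Layer 101–75 kPa: Δp = 260 hPa = 26000 Pa, q̄ = 0.018 kg/kg → 0.018 × 26000 / 9.8 = 47.76 mm
Layer 75–70 kPa: Δp = 50 hPa = 5000 Pa, q̄ = 0.00855 kg/kg → 0.00855 × 5000 / 9.8 = 4.36 mm
Layer 70–52 kPa: Δp = 180 hPa = 18000 Pa, q̄ = 0.00439 kg/kg → 0.00439 × 18000 / 9.8 = 8.06 mm
Layer 52–40 kPa: Δp = 120 hPa = 12000 Pa, q̄ = 0.00192 kg/kg → 0.00192 × 12000 / 9.8 = 2.35 mm
PW = 47.76 + 4.36 + 8.06 + 2.35 = 62.53 ≈ 62.5 mm.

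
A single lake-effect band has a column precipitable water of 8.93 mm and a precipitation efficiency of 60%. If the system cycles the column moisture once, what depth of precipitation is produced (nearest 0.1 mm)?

precipitation ≈ 5.4 mm

Precipitation = ε × PW = 0.60 × 8.93 = 5.4 mm.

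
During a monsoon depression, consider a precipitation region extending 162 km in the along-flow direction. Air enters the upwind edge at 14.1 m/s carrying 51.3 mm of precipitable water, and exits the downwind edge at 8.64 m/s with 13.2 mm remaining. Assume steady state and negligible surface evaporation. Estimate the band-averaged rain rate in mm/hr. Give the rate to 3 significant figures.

Column moisture flux per unit crosswind length is F = V × PW.
Inflow: F_in = 14.1 × 51.3 = 723.33 mm·m/s
Outflow: F_out = 8.64 × 13.2 = 114.048 mm·m/s
Steady-state rate R = (F_in − F_out)/L = (723.33 − 114.048) / 162000 m = 3.761e-03 mm/s.
R = 3.761e-03 × 3600 = 13.5 mm/hr.

R ≈ 13.5 mm/hr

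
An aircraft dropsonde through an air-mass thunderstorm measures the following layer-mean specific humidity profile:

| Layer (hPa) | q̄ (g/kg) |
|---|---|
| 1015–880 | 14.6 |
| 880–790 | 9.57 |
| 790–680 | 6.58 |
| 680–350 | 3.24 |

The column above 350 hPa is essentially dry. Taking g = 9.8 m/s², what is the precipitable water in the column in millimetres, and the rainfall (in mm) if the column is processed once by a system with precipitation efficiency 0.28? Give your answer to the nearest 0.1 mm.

Precipitable water is the column-integrated vapour mass per unit area: PW = (1/g) Σ q̄ Δp, with q in kg/kg and Δp in Pa (1 kg/m² of water = 1 mm).
Layer 1015–880 hPa: Δp = 135 hPa = 13500 Pa, q̄ = 0.0146 kg/kg → 0.0146 × 13500 / 9.8 = 20.11 mm
Layer 880–790 hPa: Δp = 90 hPa = 9000 Pa, q̄ = 0.00957 kg/kg → 0.00957 × 9000 / 9.8 = 8.79 mm
Layer 790–680 hPa: Δp = 110 hPa = 11000 Pa, q̄ = 0.00658 kg/kg → 0.00658 × 11000 / 9.8 = 7.39 mm
Layer 680–350 hPa: Δp = 330 hPa = 33000 Pa, q̄ = 0.00324 kg/kg → 0.00324 × 33000 / 9.8 = 10.91 mm
PW = 20.11 + 8.79 + 7.39 + 10.91 = 47.20 ≈ 47.2 mm.
Rainfall = ε × PW = 0.28 × 47.2 = 13.2 mm.

PW ≈ 47.2 mm; rainfall ≈ 13.2 mm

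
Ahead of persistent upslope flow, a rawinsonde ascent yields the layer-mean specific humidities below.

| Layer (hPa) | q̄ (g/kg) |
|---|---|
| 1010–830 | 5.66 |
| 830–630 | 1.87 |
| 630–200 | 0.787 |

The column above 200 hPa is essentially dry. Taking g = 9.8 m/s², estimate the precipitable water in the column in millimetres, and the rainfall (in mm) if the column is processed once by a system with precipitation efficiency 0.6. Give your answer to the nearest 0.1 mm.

PW ≈ 17.7 mm; rainfall ≈ 10.6 mm

Precipitable water is the column-integrated vapour mass per unit area: PW = (1/g) Σ q̄ Δp, with q in kg/kg and Δp in Pa (1 kg/m² of water = 1 mm).
Layer 1010–830 hPa: Δp = 180 hPa = 18000 Pa, q̄ = 0.00566 kg/kg → 0.00566 × 18000 / 9.8 = 10.40 mm
Layer 830–630 hPa: Δp = 200 hPa = 20000 Pa, q̄ = 0.00187 kg/kg → 0.00187 × 20000 / 9.8 = 3.82 mm
Layer 630–200 hPa: Δp = 430 hPa = 43000 Pa, q̄ = 0.000787 kg/kg → 0.000787 × 43000 / 9.8 = 3.45 mm
PW = 10.40 + 3.82 + 3.45 = 17.67 ≈ 17.7 mm.
Rainfall = ε × PW = 0.6 × 17.7 = 10.6 mm.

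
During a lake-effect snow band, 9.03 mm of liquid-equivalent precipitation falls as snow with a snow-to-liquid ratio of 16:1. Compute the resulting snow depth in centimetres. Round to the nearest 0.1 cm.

snow depth ≈ 14.4 cm

Snow depth = liquid × ratio = 9.03 mm × 16 = 144.48 mm = 14.4 cm.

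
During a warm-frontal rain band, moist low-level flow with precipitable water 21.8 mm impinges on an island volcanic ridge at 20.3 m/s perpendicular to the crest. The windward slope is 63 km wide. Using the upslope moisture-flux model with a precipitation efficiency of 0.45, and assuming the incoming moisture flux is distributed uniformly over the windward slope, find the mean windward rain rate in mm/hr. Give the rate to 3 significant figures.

Incoming column moisture flux per unit ridge length: F = V × PW = 20.3 × 21.8 = 442.54 mm·m/s.
Spread over the 63 km slope with efficiency ε = 0.45: R = ε·F/W = 0.45 × 442.54 / 63000 m = 3.161e-03 mm/s.
R = 3.161e-03 × 3600 = 11.4 mm/hr.

R ≈ 11.4 mm/hr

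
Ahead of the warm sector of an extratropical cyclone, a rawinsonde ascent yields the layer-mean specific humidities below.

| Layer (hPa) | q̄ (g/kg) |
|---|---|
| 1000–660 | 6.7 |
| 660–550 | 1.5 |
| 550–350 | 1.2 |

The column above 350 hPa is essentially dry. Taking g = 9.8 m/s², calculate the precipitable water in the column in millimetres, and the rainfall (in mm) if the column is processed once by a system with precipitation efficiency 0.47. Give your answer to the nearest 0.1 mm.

Precipitable water is the column-integrated vapour mass per unit area: PW = (1/g) Σ q̄ Δp, with q in kg/kg and Δp in Pa (1 kg/m² of water = 1 mm).
Layer 1000–660 hPa: Δp = 340 hPa = 34000 Pa, q̄ = 0.0067 kg/kg → 0.0067 × 34000 / 9.8 = 23.24 mm
Layer 660–550 hPa: Δp = 110 hPa = 11000 Pa, q̄ = 0.0015 kg/kg → 0.0015 × 11000 / 9.8 = 1.68 mm
Layer 550–350 hPa: Δp = 200 hPa = 20000 Pa, q̄ = 0.0012 kg/kg → 0.0012 × 20000 / 9.8 = 2.45 mm
PW = 23.24 + 1.68 + 2.45 = 27.37 ≈ 27.4 mm.
Rainfall = ε × PW = 0.47 × 27.4 = 12.9 mm.

PW ≈ 27.4 mm; rainfall ≈ 12.9 mm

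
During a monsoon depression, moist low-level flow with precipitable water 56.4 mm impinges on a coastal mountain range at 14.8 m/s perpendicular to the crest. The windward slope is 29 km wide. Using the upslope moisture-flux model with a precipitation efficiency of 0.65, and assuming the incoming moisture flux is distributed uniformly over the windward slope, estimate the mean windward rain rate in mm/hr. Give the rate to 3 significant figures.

R ≈ 67.4 mm/hr

Incoming column moisture flux per unit ridge length: F = V × PW = 14.8 × 56.4 = 834.72 mm·m/s.
Spread over the 29 km slope with efficiency ε = 0.65: R = ε·F/W = 0.65 × 834.72 / 29000 m = 1.871e-02 mm/s.
R = 1.871e-02 × 3600 = 67.4 mm/hr.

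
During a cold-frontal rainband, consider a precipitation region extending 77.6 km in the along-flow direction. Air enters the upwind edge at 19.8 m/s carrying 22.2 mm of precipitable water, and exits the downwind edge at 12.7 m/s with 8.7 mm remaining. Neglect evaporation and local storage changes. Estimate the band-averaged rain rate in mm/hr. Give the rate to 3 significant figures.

Column moisture flux per unit crosswind length is F = V × PW.
Inflow: F_in = 19.8 × 22.2 = 439.56 mm·m/s
Outflow: F_out = 12.7 × 8.7 = 110.49 mm·m/s
Steady-state rate R = (F_in − F_out)/L = (439.56 − 110.49) / 77600 m = 4.241e-03 mm/s.
R = 4.241e-03 × 3600 = 15.3 mm/hr.

R ≈ 15.3 mm/hr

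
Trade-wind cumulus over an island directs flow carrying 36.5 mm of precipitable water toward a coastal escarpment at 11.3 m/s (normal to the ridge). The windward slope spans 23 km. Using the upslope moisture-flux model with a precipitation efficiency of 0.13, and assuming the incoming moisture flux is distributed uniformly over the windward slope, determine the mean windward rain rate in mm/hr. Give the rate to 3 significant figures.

Incoming column moisture flux per unit ridge length: F = V × PW = 11.3 × 36.5 = 412.45 mm·m/s.
Spread over the 23 km slope with efficiency ε = 0.13: R = ε·F/W = 0.13 × 412.45 / 23000 m = 2.331e-03 mm/s.
R = 2.331e-03 × 3600 = 8.39 mm/hr.

R ≈ 8.39 mm/hr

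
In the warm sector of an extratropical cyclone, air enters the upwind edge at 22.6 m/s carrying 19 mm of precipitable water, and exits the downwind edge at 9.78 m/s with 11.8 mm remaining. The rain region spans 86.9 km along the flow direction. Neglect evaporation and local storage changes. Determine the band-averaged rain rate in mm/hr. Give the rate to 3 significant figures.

R ≈ 13.0 mm/hr

Column moisture flux per unit crosswind length is F = V × PW.
Inflow: F_in = 22.6 × 19 = 429.4 mm·m/s
Outflow: F_out = 9.78 × 11.8 = 115.404 mm·m/s
Steady-state rate R = (F_in − F_out)/L = (429.4 − 115.404) / 86900 m = 3.613e-03 mm/s.
R = 3.613e-03 × 3600 = 13.0 mm/hr.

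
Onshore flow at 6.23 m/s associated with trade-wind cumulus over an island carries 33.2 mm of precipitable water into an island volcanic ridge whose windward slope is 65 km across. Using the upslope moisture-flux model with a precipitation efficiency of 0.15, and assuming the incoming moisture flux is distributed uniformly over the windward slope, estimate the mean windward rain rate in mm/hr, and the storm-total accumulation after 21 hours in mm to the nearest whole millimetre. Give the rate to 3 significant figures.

R ≈ 1.72 mm/hr; total ≈ 36 mm

Incoming column moisture flux per unit ridge length: F = V × PW = 6.23 × 33.2 = 206.836 mm·m/s.
Spread over the 65 km slope with efficiency ε = 0.15: R = ε·F/W = 0.15 × 206.836 / 65000 m = 4.773e-04 mm/s.
R = 4.773e-04 × 3600 = 1.72 mm/hr.
Over 21 h: total = 1.72 × 21 = 36.12 ≈ 36 mm.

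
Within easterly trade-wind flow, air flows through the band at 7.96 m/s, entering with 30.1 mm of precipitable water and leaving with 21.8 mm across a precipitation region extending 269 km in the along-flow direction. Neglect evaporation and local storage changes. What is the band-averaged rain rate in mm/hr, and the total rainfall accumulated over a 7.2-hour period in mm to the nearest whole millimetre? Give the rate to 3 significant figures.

R ≈ 0.884 mm/hr; total ≈ 6 mm

Column moisture flux per unit crosswind length is F = V × PW.
Inflow: F_in = 7.96 × 30.1 = 239.596 mm·m/s
Outflow: F_out = 7.96 × 21.8 = 173.528 mm·m/s
Steady-state rate R = (F_in − F_out)/L = (239.596 − 173.528) / 269000 m = 2.456e-04 mm/s.
R = 2.456e-04 × 3600 = 0.884 mm/hr.
Over 7.2 h: total = 0.884 × 7.2 = 6.3648 ≈ 6 mm.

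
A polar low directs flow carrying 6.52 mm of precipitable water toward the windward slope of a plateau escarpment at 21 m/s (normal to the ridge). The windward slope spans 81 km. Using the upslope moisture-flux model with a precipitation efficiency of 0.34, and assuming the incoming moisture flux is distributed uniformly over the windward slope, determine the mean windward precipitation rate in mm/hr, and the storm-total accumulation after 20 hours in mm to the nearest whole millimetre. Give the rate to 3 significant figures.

Incoming column moisture flux per unit ridge length: F = V × PW = 21 × 6.52 = 136.92 mm·m/s.
Spread over the 81 km slope with efficiency ε = 0.34: R = ε·F/W = 0.34 × 136.92 / 81000 m = 5.747e-04 mm/s.
R = 5.747e-04 × 3600 = 2.07 mm/hr.
Over 20 h: total = 2.07 × 20 = 41.4 ≈ 41 mm.

R ≈ 2.07 mm/hr; total ≈ 41 mm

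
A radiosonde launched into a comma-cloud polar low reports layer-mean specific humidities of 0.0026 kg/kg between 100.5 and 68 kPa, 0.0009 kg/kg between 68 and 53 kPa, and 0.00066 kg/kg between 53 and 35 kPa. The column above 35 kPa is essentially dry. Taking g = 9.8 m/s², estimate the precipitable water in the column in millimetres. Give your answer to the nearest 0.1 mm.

Precipitable water is the column-integrated vapour mass per unit area: PW = (1/g) Σ q̄ Δp, with q in kg/kg and Δp in Pa (1 kg/m² of water = 1 mm).
Layer 100.5–68 kPa: Δp = 325 hPa = 32500 Pa, q̄ = 0.0026 kg/kg → 0.0026 × 32500 / 9.8 = 8.62 mm
Layer 68–53 kPa: Δp = 150 hPa = 15000 Pa, q̄ = 0.0009 kg/kg → 0.0009 × 15000 / 9.8 = 1.38 mm
Layer 53–35 kPa: Δp = 180 hPa = 18000 Pa, q̄ = 0.00066 kg/kg → 0.00066 × 18000 / 9.8 = 1.21 mm
PW = 8.62 + 1.38 + 1.21 = 11.21 ≈ 11.2 mm.

PW ≈ 11.2 mm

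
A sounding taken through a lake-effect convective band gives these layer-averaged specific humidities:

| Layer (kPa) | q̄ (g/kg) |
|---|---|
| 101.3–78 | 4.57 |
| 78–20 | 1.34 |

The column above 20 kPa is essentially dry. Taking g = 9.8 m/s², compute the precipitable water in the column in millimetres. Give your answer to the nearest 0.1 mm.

Precipitable water is the column-integrated vapour mass per unit area: PW = (1/g) Σ q̄ Δp, with q in kg/kg and Δp in Pa (1 kg/m² of water = 1 mm).
Layer 101.3–78 kPa: Δp = 233 hPa = 23300 Pa, q̄ = 0.00457 kg/kg → 0.00457 × 23300 / 9.8 = 10.87 mm
Layer 78–20 kPa: Δp = 580 hPa = 58000 Pa, q̄ = 0.00134 kg/kg → 0.00134 × 58000 / 9.8 = 7.93 mm
PW = 10.87 + 7.93 = 18.80 ≈ 18.8 mm.

PW ≈ 18.8 mm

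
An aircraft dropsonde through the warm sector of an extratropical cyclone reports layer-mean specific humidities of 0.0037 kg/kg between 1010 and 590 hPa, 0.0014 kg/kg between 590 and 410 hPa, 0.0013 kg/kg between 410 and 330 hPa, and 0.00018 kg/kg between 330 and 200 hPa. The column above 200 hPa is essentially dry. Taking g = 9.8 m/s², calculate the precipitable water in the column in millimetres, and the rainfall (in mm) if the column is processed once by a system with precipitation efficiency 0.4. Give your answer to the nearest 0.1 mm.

Precipitable water is the column-integrated vapour mass per unit area: PW = (1/g) Σ q̄ Δp, with q in kg/kg and Δp in Pa (1 kg/m² of water = 1 mm).
Layer 1010–590 hPa: Δp = 420 hPa = 42000 Pa, q̄ = 0.0037 kg/kg → 0.0037 × 42000 / 9.8 = 15.86 mm
Layer 590–410 hPa: Δp = 180 hPa = 18000 Pa, q̄ = 0.0014 kg/kg → 0.0014 × 18000 / 9.8 = 2.57 mm
Layer 410–330 hPa: Δp = 80 hPa = 8000 Pa, q̄ = 0.0013 kg/kg → 0.0013 × 8000 / 9.8 = 1.06 mm
Layer 330–200 hPa: Δp = 130 hPa = 13000 Pa, q̄ = 0.00018 kg/kg → 0.00018 × 13000 / 9.8 = 0.24 mm
PW = 15.86 + 2.57 + 1.06 + 0.24 = 19.73 ≈ 19.7 mm.
Rainfall = ε × PW = 0.4 × 19.7 = 7.9 mm.

PW ≈ 19.7 mm; rainfall ≈ 7.9 mm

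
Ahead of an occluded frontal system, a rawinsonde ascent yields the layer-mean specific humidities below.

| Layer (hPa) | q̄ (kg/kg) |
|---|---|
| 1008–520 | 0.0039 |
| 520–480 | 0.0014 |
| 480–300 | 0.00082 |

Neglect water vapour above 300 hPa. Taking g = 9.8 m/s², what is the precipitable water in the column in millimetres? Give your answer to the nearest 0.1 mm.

PW ≈ 21.5 mm

Precipitable water is the column-integrated vapour mass per unit area: PW = (1/g) Σ q̄ Δp, with q in kg/kg and Δp in Pa (1 kg/m² of water = 1 mm).
Layer 1008–520 hPa: Δp = 488 hPa = 48800 Pa, q̄ = 0.0039 kg/kg → 0.0039 × 48800 / 9.8 = 19.42 mm
Layer 520–480 hPa: Δp = 40 hPa = 4000 Pa, q̄ = 0.0014 kg/kg → 0.0014 × 4000 / 9.8 = 0.57 mm
Layer 480–300 hPa: Δp = 180 hPa = 18000 Pa, q̄ = 0.00082 kg/kg → 0.00082 × 18000 / 9.8 = 1.51 mm
PW = 19.42 + 0.57 + 1.51 = 21.50 ≈ 21.5 mm.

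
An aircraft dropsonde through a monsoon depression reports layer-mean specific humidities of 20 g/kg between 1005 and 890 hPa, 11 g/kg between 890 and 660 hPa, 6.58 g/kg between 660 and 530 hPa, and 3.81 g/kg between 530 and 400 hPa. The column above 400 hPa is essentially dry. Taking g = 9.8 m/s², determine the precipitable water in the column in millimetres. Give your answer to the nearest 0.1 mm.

Precipitable water is the column-integrated vapour mass per unit area: PW = (1/g) Σ q̄ Δp, with q in kg/kg and Δp in Pa (1 kg/m² of water = 1 mm).
Layer 1005–890 hPa: Δp = 115 hPa = 11500 Pa, q̄ = 0.02 kg/kg → 0.02 × 11500 / 9.8 = 23.47 mm
Layer 890–660 hPa: Δp = 230 hPa = 23000 Pa, q̄ = 0.011 kg/kg → 0.011 × 23000 / 9.8 = 25.82 mm
Layer 660–530 hPa: Δp = 130 hPa = 13000 Pa, q̄ = 0.00658 kg/kg → 0.00658 × 13000 / 9.8 = 8.73 mm
Layer 530–400 hPa: Δp = 130 hPa = 13000 Pa, q̄ = 0.00381 kg/kg → 0.00381 × 13000 / 9.8 = 5.05 mm
PW = 23.47 + 25.82 + 8.73 + 5.05 = 63.07 ≈ 63.1 mm.

PW ≈ 63.1 mm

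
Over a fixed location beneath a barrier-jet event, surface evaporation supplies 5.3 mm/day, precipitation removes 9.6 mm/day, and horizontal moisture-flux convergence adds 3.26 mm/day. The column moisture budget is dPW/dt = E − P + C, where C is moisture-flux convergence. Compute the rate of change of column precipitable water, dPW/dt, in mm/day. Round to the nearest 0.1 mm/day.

dPW/dt = E − P + C = 5.3 − 9.6 + (3.26) = -1.0 mm/day.

dPW/dt ≈ -1.0 mm/day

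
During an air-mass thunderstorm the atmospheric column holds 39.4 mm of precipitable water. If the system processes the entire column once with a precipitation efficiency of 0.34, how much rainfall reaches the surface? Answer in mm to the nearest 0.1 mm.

rainfall ≈ 13.4 mm

Rainfall = ε × PW = 0.34 × 39.4 = 13.4 mm.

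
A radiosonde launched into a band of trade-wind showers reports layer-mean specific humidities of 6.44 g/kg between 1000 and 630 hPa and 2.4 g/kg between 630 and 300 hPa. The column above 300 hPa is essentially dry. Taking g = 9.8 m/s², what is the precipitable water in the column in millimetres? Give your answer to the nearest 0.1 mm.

PW ≈ 32.4 mm

Precipitable water is the column-integrated vapour mass per unit area: PW = (1/g) Σ q̄ Δp, with q in kg/kg and Δp in Pa (1 kg/m² of water = 1 mm).
Layer 1000–630 hPa: Δp = 370 hPa = 37000 Pa, q̄ = 0.00644 kg/kg → 0.00644 × 37000 / 9.8 = 24.31 mm
Layer 630–300 hPa: Δp = 330 hPa = 33000 Pa, q̄ = 0.0024 kg/kg → 0.0024 × 33000 / 9.8 = 8.08 mm
PW = 24.31 + 8.08 = 32.39 ≈ 32.4 mm.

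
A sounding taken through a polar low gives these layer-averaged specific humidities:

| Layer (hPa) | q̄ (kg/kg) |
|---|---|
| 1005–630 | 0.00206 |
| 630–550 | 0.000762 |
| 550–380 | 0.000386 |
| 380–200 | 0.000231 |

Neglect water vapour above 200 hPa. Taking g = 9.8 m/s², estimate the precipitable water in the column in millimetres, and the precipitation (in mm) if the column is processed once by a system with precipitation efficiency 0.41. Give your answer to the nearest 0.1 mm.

Precipitable water is the column-integrated vapour mass per unit area: PW = (1/g) Σ q̄ Δp, with q in kg/kg and Δp in Pa (1 kg/m² of water = 1 mm).
Layer 1005–630 hPa: Δp = 375 hPa = 37500 Pa, q̄ = 0.00206 kg/kg → 0.00206 × 37500 / 9.8 = 7.88 mm
Layer 630–550 hPa: Δp = 80 hPa = 8000 Pa, q̄ = 0.000762 kg/kg → 0.000762 × 8000 / 9.8 = 0.62 mm
Layer 550–380 hPa: Δp = 170 hPa = 17000 Pa, q̄ = 0.000386 kg/kg → 0.000386 × 17000 / 9.8 = 0.67 mm
Layer 380–200 hPa: Δp = 180 hPa = 18000 Pa, q̄ = 0.000231 kg/kg → 0.000231 × 18000 / 9.8 = 0.42 mm
PW = 7.88 + 0.62 + 0.67 + 0.42 = 9.59 ≈ 9.6 mm.
Precipitation = ε × PW = 0.41 × 9.6 = 3.9 mm.

PW ≈ 9.6 mm; precipitation ≈ 3.9 mm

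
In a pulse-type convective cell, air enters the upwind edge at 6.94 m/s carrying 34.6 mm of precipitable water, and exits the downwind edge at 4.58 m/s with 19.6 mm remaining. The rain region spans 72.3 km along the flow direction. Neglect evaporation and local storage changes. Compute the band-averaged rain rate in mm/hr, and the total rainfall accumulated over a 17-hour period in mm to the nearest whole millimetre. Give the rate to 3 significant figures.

R ≈ 7.49 mm/hr; total ≈ 127 mm

Column moisture flux per unit crosswind length is F = V × PW.
Inflow: F_in = 6.94 × 34.6 = 240.124 mm·m/s
Outflow: F_out = 4.58 × 19.6 = 89.768 mm·m/s
Steady-state rate R = (F_in − F_out)/L = (240.124 − 89.768) / 72300 m = 2.080e-03 mm/s.
R = 2.080e-03 × 3600 = 7.49 mm/hr.
Over 17 h: total = 7.49 × 17 = 127.33 ≈ 127 mm.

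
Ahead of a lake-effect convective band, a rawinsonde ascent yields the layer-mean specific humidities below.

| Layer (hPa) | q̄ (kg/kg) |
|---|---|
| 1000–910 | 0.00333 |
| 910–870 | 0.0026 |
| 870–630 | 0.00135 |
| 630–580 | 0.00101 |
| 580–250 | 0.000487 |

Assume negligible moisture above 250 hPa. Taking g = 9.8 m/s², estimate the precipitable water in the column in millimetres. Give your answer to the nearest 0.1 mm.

PW ≈ 9.6 mm

Precipitable water is the column-integrated vapour mass per unit area: PW = (1/g) Σ q̄ Δp, with q in kg/kg and Δp in Pa (1 kg/m² of water = 1 mm).
Layer 1000–910 hPa: Δp = 90 hPa = 9000 Pa, q̄ = 0.00333 kg/kg → 0.00333 × 9000 / 9.8 = 3.06 mm
Layer 910–870 hPa: Δp = 40 hPa = 4000 Pa, q̄ = 0.0026 kg/kg → 0.0026 × 4000 / 9.8 = 1.06 mm
Layer 870–630 hPa: Δp = 240 hPa = 24000 Pa, q̄ = 0.00135 kg/kg → 0.00135 × 24000 / 9.8 = 3.31 mm
Layer 630–580 hPa: Δp = 50 hPa = 5000 Pa, q̄ = 0.00101 kg/kg → 0.00101 × 5000 / 9.8 = 0.52 mm
Layer 580–250 hPa: Δp = 330 hPa = 33000 Pa, q̄ = 0.000487 kg/kg → 0.000487 × 33000 / 9.8 = 1.64 mm
PW = 3.06 + 1.06 + 3.31 + 0.52 + 1.64 = 9.59 ≈ 9.6 mm.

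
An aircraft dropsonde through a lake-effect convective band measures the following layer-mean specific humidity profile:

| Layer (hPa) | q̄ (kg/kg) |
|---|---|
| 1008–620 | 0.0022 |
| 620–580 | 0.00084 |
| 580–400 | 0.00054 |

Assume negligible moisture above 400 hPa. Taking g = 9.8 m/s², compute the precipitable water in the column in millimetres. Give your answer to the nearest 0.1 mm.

Precipitable water is the column-integrated vapour mass per unit area: PW = (1/g) Σ q̄ Δp, with q in kg/kg and Δp in Pa (1 kg/m² of water = 1 mm).
Layer 1008–620 hPa: Δp = 388 hPa = 38800 Pa, q̄ = 0.0022 kg/kg → 0.0022 × 38800 / 9.8 = 8.71 mm
Layer 620–580 hPa: Δp = 40 hPa = 4000 Pa, q̄ = 0.00084 kg/kg → 0.00084 × 4000 / 9.8 = 0.34 mm
Layer 580–400 hPa: Δp = 180 hPa = 18000 Pa, q̄ = 0.00054 kg/kg → 0.00054 × 18000 / 9.8 = 0.99 mm
PW = 8.71 + 0.34 + 0.99 = 10.04 ≈ 10.0 mm.

PW ≈ 10.0 mm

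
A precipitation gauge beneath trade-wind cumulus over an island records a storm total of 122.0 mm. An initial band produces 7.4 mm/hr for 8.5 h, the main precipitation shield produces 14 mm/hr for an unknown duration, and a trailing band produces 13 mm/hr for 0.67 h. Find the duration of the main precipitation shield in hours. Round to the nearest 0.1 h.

Known phases: 7.4 × 8.5 + 13 × 0.67 = 62.9 + 8.71 = 71.61 mm.
Remaining depth = 122.0 − 71.61 = 50.39 mm.
Duration = 50.39 / 14 = 3.6 h.

duration ≈ 3.6 h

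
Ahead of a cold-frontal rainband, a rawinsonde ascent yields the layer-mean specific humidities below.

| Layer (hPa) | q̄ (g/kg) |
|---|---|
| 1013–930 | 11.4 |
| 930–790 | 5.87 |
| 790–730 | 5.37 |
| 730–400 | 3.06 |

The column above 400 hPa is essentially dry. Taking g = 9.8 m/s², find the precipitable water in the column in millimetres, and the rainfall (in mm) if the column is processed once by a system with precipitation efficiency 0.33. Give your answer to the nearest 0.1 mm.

PW ≈ 31.6 mm; rainfall ≈ 10.4 mm

Precipitable water is the column-integrated vapour mass per unit area: PW = (1/g) Σ q̄ Δp, with q in kg/kg and Δp in Pa (1 kg/m² of water = 1 mm).
Layer 1013–930 hPa: Δp = 83 hPa = 8300 Pa, q̄ = 0.0114 kg/kg → 0.0114 × 8300 / 9.8 = 9.66 mm
Layer 930–790 hPa: Δp = 140 hPa = 14000 Pa, q̄ = 0.00587 kg/kg → 0.00587 × 14000 / 9.8 = 8.39 mm
Layer 790–730 hPa: Δp = 60 hPa = 6000 Pa, q̄ = 0.00537 kg/kg → 0.00537 × 6000 / 9.8 = 3.29 mm
Layer 730–400 hPa: Δp = 330 hPa = 33000 Pa, q̄ = 0.00306 kg/kg → 0.00306 × 33000 / 9.8 = 10.30 mm
PW = 9.66 + 8.39 + 3.29 + 10.30 = 31.64 ≈ 31.6 mm.
Rainfall = ε × PW = 0.33 × 31.6 = 10.4 mm.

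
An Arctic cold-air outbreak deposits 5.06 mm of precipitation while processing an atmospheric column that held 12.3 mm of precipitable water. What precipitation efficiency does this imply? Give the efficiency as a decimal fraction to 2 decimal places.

ε = precipitation / PW = 5.06 / 12.3 = 0.41.

ε ≈ 0.41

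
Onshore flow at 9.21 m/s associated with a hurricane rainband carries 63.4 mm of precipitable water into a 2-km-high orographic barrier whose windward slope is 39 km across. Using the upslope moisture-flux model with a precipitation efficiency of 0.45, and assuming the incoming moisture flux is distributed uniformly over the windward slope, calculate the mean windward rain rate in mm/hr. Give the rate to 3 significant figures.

Incoming column moisture flux per unit ridge length: F = V × PW = 9.21 × 63.4 = 583.914 mm·m/s.
Spread over the 39 km slope with efficiency ε = 0.45: R = ε·F/W = 0.45 × 583.914 / 39000 m = 6.737e-03 mm/s.
R = 6.737e-03 × 3600 = 24.3 mm/hr.

R ≈ 24.3 mm/hr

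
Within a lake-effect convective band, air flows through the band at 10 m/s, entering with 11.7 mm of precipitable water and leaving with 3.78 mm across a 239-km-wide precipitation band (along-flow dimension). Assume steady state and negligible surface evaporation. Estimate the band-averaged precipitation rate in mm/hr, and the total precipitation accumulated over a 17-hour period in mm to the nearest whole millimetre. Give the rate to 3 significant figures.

Column moisture flux per unit crosswind length is F = V × PW.
Inflow: F_in = 10 × 11.7 = 117 mm·m/s
Outflow: F_out = 10 × 3.78 = 37.8 mm·m/s
Steady-state rate R = (F_in − F_out)/L = (117 − 37.8) / 239000 m = 3.314e-04 mm/s.
R = 3.314e-04 × 3600 = 1.19 mm/hr.
Over 17 h: total = 1.19 × 17 = 20.23 ≈ 20 mm.

R ≈ 1.19 mm/hr; total ≈ 20 mm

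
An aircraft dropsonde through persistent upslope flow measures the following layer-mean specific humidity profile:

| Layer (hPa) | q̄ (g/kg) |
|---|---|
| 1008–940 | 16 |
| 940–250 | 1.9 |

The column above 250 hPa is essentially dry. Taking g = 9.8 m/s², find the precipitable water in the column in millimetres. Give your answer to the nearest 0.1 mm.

Precipitable water is the column-integrated vapour mass per unit area: PW = (1/g) Σ q̄ Δp, with q in kg/kg and Δp in Pa (1 kg/m² of water = 1 mm).
Layer 1008–940 hPa: Δp = 68 hPa = 6800 Pa, q̄ = 0.016 kg/kg → 0.016 × 6800 / 9.8 = 11.10 mm
Layer 940–250 hPa: Δp = 690 hPa = 69000 Pa, q̄ = 0.0019 kg/kg → 0.0019 × 69000 / 9.8 = 13.38 mm
PW = 11.10 + 13.38 = 24.48 ≈ 24.5 mm.

PW ≈ 24.5 mm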